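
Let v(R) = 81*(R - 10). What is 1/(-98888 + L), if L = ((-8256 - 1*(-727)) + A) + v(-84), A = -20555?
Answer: -1/134586 ≈ -7.4302e-6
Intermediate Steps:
v(R) = -810 + 81*R (v(R) = 81*(-10 + R) = -810 + 81*R)
L = -35698 (L = ((-8256 - 1*(-727)) - 20555) + (-810 + 81*(-84)) = ((-8256 + 727) - 20555) + (-810 - 6804) = (-7529 - 20555) - 7614 = -28084 - 7614 = -35698)
1/(-98888 + L) = 1/(-98888 - 35698) = 1/(-134586) = -1/134586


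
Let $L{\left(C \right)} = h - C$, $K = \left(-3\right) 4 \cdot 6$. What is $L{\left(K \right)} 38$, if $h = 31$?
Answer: $3914$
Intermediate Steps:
$K = -72$ ($K = \left(-12\right) 6 = -72$)
$L{\left(C \right)} = 31 - C$
$L{\left(K \right)} 38 = \left(31 - -72\right) 38 = \left(31 + 72\right) 38 = 103 \cdot 38 = 3914$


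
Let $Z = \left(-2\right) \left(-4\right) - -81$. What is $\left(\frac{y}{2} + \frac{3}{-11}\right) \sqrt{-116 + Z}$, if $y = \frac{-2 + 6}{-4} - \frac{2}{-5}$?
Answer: $- \frac{189 i \sqrt{3}}{110} \approx - 2.976 i$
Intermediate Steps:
$y = - \frac{3}{5}$ ($y = 4 \left(- \frac{1}{4}\right) - - \frac{2}{5} = -1 + \frac{2}{5} = - \frac{3}{5} \approx -0.6$)
$Z = 89$ ($Z = 8 + 81 = 89$)
$\left(\frac{y}{2} + \frac{3}{-11}\right) \sqrt{-116 + Z} = \left(- \frac{3}{5 \cdot 2} + \frac{3}{-11}\right) \sqrt{-116 + 89} = \left(\left(- \frac{3}{5}\right) \frac{1}{2} + 3 \left(- \frac{1}{11}\right)\right) \sqrt{-27} = \left(- \frac{3}{10} - \frac{3}{11}\right) 3 i \sqrt{3} = - \frac{63 \cdot 3 i \sqrt{3}}{110} = - \frac{189 i \sqrt{3}}{110}$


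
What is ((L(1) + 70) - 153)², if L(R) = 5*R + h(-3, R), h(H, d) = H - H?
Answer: 6084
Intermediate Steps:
h(H, d) = 0
L(R) = 5*R (L(R) = 5*R + 0 = 5*R)
((L(1) + 70) - 153)² = ((5*1 + 70) - 153)² = ((5 + 70) - 153)² = (75 - 153)² = (-78)² = 6084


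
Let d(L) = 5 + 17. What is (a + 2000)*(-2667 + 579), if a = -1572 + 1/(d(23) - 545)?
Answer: -467384184/523 ≈ -8.9366e+5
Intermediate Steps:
d(L) = 22
a = -822157/523 (a = -1572 + 1/(22 - 545) = -1572 + 1/(-523) = -1572 - 1/523 = -822157/523 ≈ -1572.0)
(a + 2000)*(-2667 + 579) = (-822157/523 + 2000)*(-2667 + 579) = (223843/523)*(-2088) = -467384184/523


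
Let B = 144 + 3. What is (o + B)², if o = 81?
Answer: 51984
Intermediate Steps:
B = 147
(o + B)² = (81 + 147)² = 228² = 51984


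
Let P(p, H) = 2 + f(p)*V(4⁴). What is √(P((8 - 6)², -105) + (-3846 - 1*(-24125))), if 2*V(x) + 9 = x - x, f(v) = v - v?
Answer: √20281 ≈ 142.41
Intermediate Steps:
f(v) = 0
V(x) = -9/2 (V(x) = -9/2 + (x - x)/2 = -9/2 + (½)*0 = -9/2 + 0 = -9/2)
P(p, H) = 2 (P(p, H) = 2 + 0*(-9/2) = 2 + 0 = 2)
√(P((8 - 6)², -105) + (-3846 - 1*(-24125))) = √(2 + (-3846 - 1*(-24125))) = √(2 + (-3846 + 24125)) = √(2 + 20279) = √20281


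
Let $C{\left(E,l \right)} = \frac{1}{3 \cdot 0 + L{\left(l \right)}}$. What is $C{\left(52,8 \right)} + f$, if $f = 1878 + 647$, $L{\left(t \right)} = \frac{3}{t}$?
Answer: $\frac{7583}{3} \approx 2527.7$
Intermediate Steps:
$C{\left(E,l \right)} = \frac{l}{3}$ ($C{\left(E,l \right)} = \frac{1}{3 \cdot 0 + \frac{3}{l}} = \frac{1}{0 + \frac{3}{l}} = \frac{1}{3 \frac{1}{l}} = \frac{l}{3}$)
$f = 2525$
$C{\left(52,8 \right)} + f = \frac{1}{3} \cdot 8 + 2525 = \frac{8}{3} + 2525 = \frac{7583}{3}$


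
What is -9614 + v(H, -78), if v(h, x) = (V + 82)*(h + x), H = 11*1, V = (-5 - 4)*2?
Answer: -13902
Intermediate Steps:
V = -18 (V = -9*2 = -18)
H = 11
v(h, x) = 64*h + 64*x (v(h, x) = (-18 + 82)*(h + x) = 64*(h + x) = 64*h + 64*x)
-9614 + v(H, -78) = -9614 + (64*11 + 64*(-78)) = -9614 + (704 - 4992) = -9614 - 4288 = -13902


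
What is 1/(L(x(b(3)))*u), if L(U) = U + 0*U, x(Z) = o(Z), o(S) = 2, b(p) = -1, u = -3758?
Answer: -1/7516 ≈ -0.00013305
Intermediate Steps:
x(Z) = 2
L(U) = U (L(U) = U + 0 = U)
1/(L(x(b(3)))*u) = 1/(2*(-3758)) = 1/(-7516) = -1/7516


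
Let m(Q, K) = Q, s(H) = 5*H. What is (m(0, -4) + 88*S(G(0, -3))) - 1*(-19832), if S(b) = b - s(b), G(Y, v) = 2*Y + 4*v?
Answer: 24056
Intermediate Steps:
S(b) = -4*b (S(b) = b - 5*b = -4*b)
(m(0, -4) + 88*S(G(0, -3))) - 1*(-19832) = (0 + 88*(-4*(2*0 + 4*(-3)))) - 1*(-19832) = (0 + 88*(-4*(0 - 12))) + 19832 = (0 + 88*(-4*(-12))) + 19832 = (0 + 88*48) + 19832 = (0 + 4224) + 19832 = 4224 + 19832 = 24056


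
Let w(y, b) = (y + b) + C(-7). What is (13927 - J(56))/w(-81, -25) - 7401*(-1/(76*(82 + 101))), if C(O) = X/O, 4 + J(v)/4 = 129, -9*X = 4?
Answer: -1952566139/15470332 ≈ -126.21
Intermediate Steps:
X = -4/9 (X = -1/9*4 = -4/9 ≈ -0.44444)
J(v) = 500 (J(v) = -16 + 4*129 = -16 + 516 = 500)
C(O) = -4/(9*O)
w(y, b) = 4/63 + b + y (w(y, b) = (y + b) - 4/9/(-7) = (b + y) - 4/9*(-1/7) = (b + y) + 4/63 = 4/63 + b + y)
(13927 - J(56))/w(-81, -25) - 7401*(-1/(76*(82 + 101))) = (13927 - 1*500)/(4/63 - 25 - 81) - 7401*(-1/(76*(82 + 101))) = (13927 - 500)/(-6674/63) - 7401/(183*(-76)) = 13427*(-63/6674) - 7401/(-13908) = -845901/6674 - 7401*(-1/13908) = -845901/6674 + 2467/4636 = -1952566139/15470332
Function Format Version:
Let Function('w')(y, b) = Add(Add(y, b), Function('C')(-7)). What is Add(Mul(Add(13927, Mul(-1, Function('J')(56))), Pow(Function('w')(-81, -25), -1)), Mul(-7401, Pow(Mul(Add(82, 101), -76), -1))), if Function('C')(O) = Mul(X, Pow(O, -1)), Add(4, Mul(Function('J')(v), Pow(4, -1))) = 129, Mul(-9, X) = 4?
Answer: Rational(-1952566139, 15470332) ≈ -126.21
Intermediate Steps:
X = Rational(-4, 9) (X = Mul(Rational(-1, 9), 4) = Rational(-4, 9) ≈ -0.44444)
Function('J')(v) = 500 (Function('J')(v) = Add(-16, Mul(4, 129)) = Add(-16, 516) = 500)
Function('C')(O) = Mul(Rational(-4, 9), Pow(O, -1))
Function('w')(y, b) = Add(Rational(4, 63), b, y) (Function('w')(y, b) = Add(Add(y, b), Mul(Rational(-4, 9), Pow(-7, -1))) = Add(Add(b, y), Mul(Rational(-4, 9), Rational(-1, 7))) = Add(Add(b, y), Rational(4, 63)) = Add(Rational(4, 63), b, y))
Add(Mul(Add(13927, Mul(-1, Function('J')(56))), Pow(Function('w')(-81, -25), -1)), Mul(-7401, Pow(Mul(Add(82, 101), -76), -1))) = Add(Mul(Add(13927, Mul(-1, 500)), Pow(Add(Rational(4, 63), -25, -81), -1)), Mul(-7401, Pow(Mul(Add(82, 101), -76), -1))) = Add(Mul(Add(13927, -500), Pow(Rational(-6674, 63), -1)), Mul(-7401, Pow(Mul(183, -76), -1))) = Add(Mul(13427, Rational(-63, 6674)), Mul(-7401, Pow(-13908, -1))) = Add(Rational(-845901, 6674), Mul(-7401, Rational(-1, 13908))) = Add(Rational(-845901, 6674), Rational(2467, 4636)) = Rational(-1952566139, 15470332)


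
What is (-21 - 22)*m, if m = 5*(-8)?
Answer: 1720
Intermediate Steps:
m = -40
(-21 - 22)*m = (-21 - 22)*(-40) = -43*(-40) = 1720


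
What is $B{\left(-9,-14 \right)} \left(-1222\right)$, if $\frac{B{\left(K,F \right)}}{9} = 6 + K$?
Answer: $32994$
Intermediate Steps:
$B{\left(K,F \right)} = 54 + 9 K$ ($B{\left(K,F \right)} = 9 \left(6 + K\right) = 54 + 9 K$)
$B{\left(-9,-14 \right)} \left(-1222\right) = \left(54 + 9 \left(-9\right)\right) \left(-1222\right) = \left(54 - 81\right) \left(-1222\right) = \left(-27\right) \left(-1222\right) = 32994$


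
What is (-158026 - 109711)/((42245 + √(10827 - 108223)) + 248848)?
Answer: -77936366541/84735232045 + 535474*I*√24349/84735232045 ≈ -0.91976 + 0.00098609*I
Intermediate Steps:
(-158026 - 109711)/((42245 + √(10827 - 108223)) + 248848) = -267737/((42245 + √(-97396)) + 248848) = -267737/((42245 + 2*I*√24349) + 248848) = -267737/(291093 + 2*I*√24349)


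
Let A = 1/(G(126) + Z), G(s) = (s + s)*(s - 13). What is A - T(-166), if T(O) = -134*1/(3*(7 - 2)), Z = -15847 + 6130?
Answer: 837907/93795 ≈ 8.9334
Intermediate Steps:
G(s) = 2*s*(-13 + s) (G(s) = (2*s)*(-13 + s) = 2*s*(-13 + s))
Z = -9717
T(O) = -134/15 (T(O) = -134/(5*3) = -134/15)
A = 1/18759 (A = 1/(2*126*(-13 + 126) - 9717) = 1/(2*126*113 - 9717) = 1/(28476 - 9717) = 1/18759 ≈ 5.3308e-5)
A - T(-166) = 1/18759 - 1*(-134/15) = 1/18759 + 134/15 = 837907/93795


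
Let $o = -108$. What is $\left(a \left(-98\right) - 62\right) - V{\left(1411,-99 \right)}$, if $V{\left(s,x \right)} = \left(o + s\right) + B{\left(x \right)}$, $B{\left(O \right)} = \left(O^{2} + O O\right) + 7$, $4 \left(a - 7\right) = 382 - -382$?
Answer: $-40378$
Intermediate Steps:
$a = 198$ ($a = 7 + \frac{382 - -382}{4} = 7 + \frac{382 + 382}{4} = 7 + \frac{1}{4} \cdot 764 = 7 + 191 = 198$)
$B{\left(O \right)} = 7 + 2 O^{2}$ ($B{\left(O \right)} = \left(O^{2} + O^{2}\right) + 7 = 2 O^{2} + 7 = 7 + 2 O^{2}$)
$V{\left(s,x \right)} = -101 + s + 2 x^{2}$ ($V{\left(s,x \right)} = \left(-108 + s\right) + \left(7 + 2 x^{2}\right) = -101 + s + 2 x^{2}$)
$\left(a \left(-98\right) - 62\right) - V{\left(1411,-99 \right)} = \left(198 \left(-98\right) - 62\right) - \left(-101 + 1411 + 2 \left(-99\right)^{2}\right) = \left(-19404 - 62\right) - \left(-101 + 1411 + 2 \cdot 9801\right) = -19466 - \left(-101 + 1411 + 19602\right) = -19466 - 20912 = -40378$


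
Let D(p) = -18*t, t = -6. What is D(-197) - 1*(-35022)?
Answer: 35130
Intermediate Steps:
D(p) = 108 (D(p) = -18*(-6) = 108)
D(-197) - 1*(-35022) = 108 - 1*(-35022) = 108 + 35022 = 35130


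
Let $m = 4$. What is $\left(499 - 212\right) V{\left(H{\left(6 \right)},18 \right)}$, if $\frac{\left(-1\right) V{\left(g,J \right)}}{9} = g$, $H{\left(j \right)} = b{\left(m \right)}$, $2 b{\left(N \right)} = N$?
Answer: $-5166$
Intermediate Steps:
$b{\left(N \right)} = \frac{N}{2}$
$H{\left(j \right)} = 2$ ($H{\left(j \right)} = \frac{1}{2} \cdot 4 = 2$)
$V{\left(g,J \right)} = - 9 g$
$\left(499 - 212\right) V{\left(H{\left(6 \right)},18 \right)} = \left(499 - 212\right) \left(\left(-9\right) 2\right) = 287 \left(-18\right) = -5166$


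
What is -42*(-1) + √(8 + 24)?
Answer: 42 + 4*√2 ≈ 47.657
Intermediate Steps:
-42*(-1) + √(8 + 24) = 42 + √32 = 42 + 4*√2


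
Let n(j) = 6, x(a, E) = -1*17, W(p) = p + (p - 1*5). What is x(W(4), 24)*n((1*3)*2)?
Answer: -102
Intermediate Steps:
W(p) = -5 + 2*p (W(p) = p + (p - 5) = p + (-5 + p) = -5 + 2*p)
x(a, E) = -17
x(W(4), 24)*n((1*3)*2) = -17*6 = -102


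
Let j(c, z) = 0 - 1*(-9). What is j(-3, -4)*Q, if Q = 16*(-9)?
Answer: -1296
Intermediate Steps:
j(c, z) = 9 (j(c, z) = 0 + 9 = 9)
Q = -144
j(-3, -4)*Q = 9*(-144) = -1296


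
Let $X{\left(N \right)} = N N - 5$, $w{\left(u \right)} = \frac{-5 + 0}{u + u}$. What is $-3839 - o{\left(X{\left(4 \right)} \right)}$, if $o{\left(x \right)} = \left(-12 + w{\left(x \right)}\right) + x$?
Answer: $- \frac{84431}{22} \approx -3837.8$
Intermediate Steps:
$w{\left(u \right)} = - \frac{5}{2 u}$
$X{\left(N \right)} = -5 + N^{2}$ ($X{\left(N \right)} = N^{2} - 5 = -5 + N^{2}$)
$o{\left(x \right)} = -12 + x - \frac{5}{2 x}$ ($o{\left(x \right)} = \left(-12 - \frac{5}{2 x}\right) + x = -12 + x - \frac{5}{2 x}$)
$-3839 - o{\left(X{\left(4 \right)} \right)} = -3839 - \left(-12 - \left(5 - 4^{2}\right) - \frac{5}{2 \left(-5 + 4^{2}\right)}\right) = -3839 - \left(-12 + \left(-5 + 16\right) - \frac{5}{2 \left(-5 + 16\right)}\right) = -3839 - \left(-12 + 11 - \frac{5}{2 \cdot 11}\right) = -3839 - \left(-12 + 11 - \frac{5}{22}\right) = -3839 - - \frac{27}{22} = -3839 + \frac{27}{22} = - \frac{84431}{22}$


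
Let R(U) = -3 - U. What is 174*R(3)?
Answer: -1044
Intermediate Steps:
174*R(3) = 174*(-3 - 1*3) = 174*(-3 - 3) = 174*(-6) = -1044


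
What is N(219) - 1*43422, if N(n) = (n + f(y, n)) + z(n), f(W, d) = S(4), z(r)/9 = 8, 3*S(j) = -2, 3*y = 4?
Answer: -129395/3 ≈ -43132.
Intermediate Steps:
y = 4/3 (y = (1/3)*4 = 4/3 ≈ 1.3333)
S(j) = -2/3 (S(j) = (1/3)*(-2) = -2/3)
z(r) = 72 (z(r) = 9*8 = 72)
f(W, d) = -2/3
N(n) = 214/3 + n (N(n) = (n - 2/3) + 72 = (-2/3 + n) + 72 = 214/3 + n)
N(219) - 1*43422 = (214/3 + 219) - 1*43422 = 871/3 - 43422 = -129395/3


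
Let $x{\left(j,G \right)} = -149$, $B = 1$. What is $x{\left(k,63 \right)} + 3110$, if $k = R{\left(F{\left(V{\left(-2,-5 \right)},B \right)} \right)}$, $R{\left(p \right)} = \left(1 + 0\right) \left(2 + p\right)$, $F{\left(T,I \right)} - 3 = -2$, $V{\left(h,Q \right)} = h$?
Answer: $2961$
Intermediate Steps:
$F{\left(T,I \right)} = 1$ ($F{\left(T,I \right)} = 3 - 2 = 1$)
$R{\left(p \right)} = 2 + p$ ($R{\left(p \right)} = 1 \left(2 + p\right) = 2 + p$)
$k = 3$ ($k = 2 + 1 = 3$)
$x{\left(k,63 \right)} + 3110 = -149 + 3110 = 2961$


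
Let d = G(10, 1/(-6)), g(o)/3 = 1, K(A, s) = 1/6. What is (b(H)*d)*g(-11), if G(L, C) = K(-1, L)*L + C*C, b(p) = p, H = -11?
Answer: -671/12 ≈ -55.917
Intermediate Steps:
K(A, s) = ⅙
g(o) = 3 (g(o) = 3*1 = 3)
G(L, C) = C² + L/6 (G(L, C) = L/6 + C*C = L/6 + C² = C² + L/6)
d = 61/36 (d = (1/(-6))² + (⅙)*10 = (-⅙)² + 5/3 = 1/36 + 5/3 = 61/36 ≈ 1.6944)
(b(H)*d)*g(-11) = -11*61/36*3 = -671/36*3 = -671/12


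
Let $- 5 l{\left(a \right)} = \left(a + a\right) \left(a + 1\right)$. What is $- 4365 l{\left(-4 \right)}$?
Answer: $20952$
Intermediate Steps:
$l{\left(a \right)} = - \frac{2 a \left(1 + a\right)}{5}$ ($l{\left(a \right)} = - \frac{\left(a + a\right) \left(a + 1\right)}{5} = - \frac{2 a \left(1 + a\right)}{5}$)
$- 4365 l{\left(-4 \right)} = - 4365 \left(\left(- \frac{2}{5}\right) \left(-4\right) \left(1 - 4\right)\right) = - 4365 \left(\left(- \frac{2}{5}\right) \left(-4\right) \left(-3\right)\right) = \left(-4365\right) \left(- \frac{24}{5}\right) = 20952$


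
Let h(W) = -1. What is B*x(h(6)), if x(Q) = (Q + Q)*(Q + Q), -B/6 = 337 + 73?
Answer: -9840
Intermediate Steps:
B = -2460 (B = -6*(337 + 73) = -6*410 = -2460)
x(Q) = 4*Q**2 (x(Q) = (2*Q)*(2*Q) = 4*Q**2)
B*x(h(6)) = -9840*(-1)**2 = -9840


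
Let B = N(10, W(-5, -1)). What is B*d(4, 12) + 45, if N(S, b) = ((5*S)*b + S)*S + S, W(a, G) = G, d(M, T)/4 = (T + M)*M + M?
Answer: -106035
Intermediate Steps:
d(M, T) = 4*M + 4*M*(M + T) (d(M, T) = 4*((T + M)*M + M) = 4*((M + T)*M + M) = 4*(M*(M + T) + M) = 4*(M + M*(M + T)) = 4*M + 4*M*(M + T))
N(S, b) = S + S*(S + 5*S*b) (N(S, b) = (5*S*b + S)*S + S = (S + 5*S*b)*S + S = S*(S + 5*S*b) + S = S + S*(S + 5*S*b))
B = -390 (B = 10*(1 + 10 + 5*10*(-1)) = 10*(1 + 10 - 50) = 10*(-39) = -390)
B*d(4, 12) + 45 = -1560*4*(1 + 4 + 12) + 45 = -1560*4*17 + 45 = -390*272 + 45 = -106080 + 45 = -106035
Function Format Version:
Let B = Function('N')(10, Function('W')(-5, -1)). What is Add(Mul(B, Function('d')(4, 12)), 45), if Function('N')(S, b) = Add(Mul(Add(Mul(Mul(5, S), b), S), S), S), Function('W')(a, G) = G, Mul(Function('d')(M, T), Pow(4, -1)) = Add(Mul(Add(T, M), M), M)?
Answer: -106035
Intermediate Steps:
Function('d')(M, T) = Add(Mul(4, M), Mul(4, M, Add(M, T))) (Function('d')(M, T) = Mul(4, Add(Mul(Add(T, M), M), M)) = Mul(4, Add(Mul(Add(M, T), M), M)) = Mul(4, Add(Mul(M, Add(M, T)), M)) = Mul(4, Add(M, Mul(M, Add(M, T)))) = Add(Mul(4, M), Mul(4, M, Add(M, T))))
Function('N')(S, b) = Add(S, Mul(S, Add(S, Mul(5, S, b)))) (Function('N')(S, b) = Add(Mul(Add(Mul(5, S, b), S), S), S) = Add(Mul(Add(S, Mul(5, S, b)), S), S) = Add(Mul(S, Add(S, Mul(5, S, b))), S) = Add(S, Mul(S, Add(S, Mul(5, S, b)))))
B = -390 (B = Mul(10, Add(1, 10, Mul(5, 10, -1))) = Mul(10, Add(1, 10, -50)) = Mul(10, -39) = -390)
Add(Mul(B, Function('d')(4, 12)), 45) = Add(Mul(-390, Mul(4, 4, Add(1, 4, 12))), 45) = Add(Mul(-390, Mul(4, 4, 17)), 45) = Add(Mul(-390, 272), 45) = Add(-106080, 45) = -106035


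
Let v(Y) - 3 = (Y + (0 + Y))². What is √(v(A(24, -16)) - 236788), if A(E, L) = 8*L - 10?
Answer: I*√160609 ≈ 400.76*I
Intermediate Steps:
A(E, L) = -10 + 8*L
v(Y) = 3 + 4*Y² (v(Y) = 3 + (Y + (0 + Y))² = 3 + (Y + Y)² = 3 + (2*Y)² = 3 + 4*Y²)
√(v(A(24, -16)) - 236788) = √((3 + 4*(-10 + 8*(-16))²) - 236788) = √((3 + 4*(-10 - 128)²) - 236788) = √((3 + 4*(-138)²) - 236788) = √((3 + 4*19044) - 236788) = √((3 + 76176) - 236788) = √(76179 - 236788) = √(-160609) = I*√160609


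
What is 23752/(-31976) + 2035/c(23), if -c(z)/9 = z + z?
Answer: -9363061/1654758 ≈ -5.6583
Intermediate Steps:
c(z) = -18*z (c(z) = -9*(z + z) = -18*z)
23752/(-31976) + 2035/c(23) = 23752/(-31976) + 2035/((-18*23)) = 23752*(-1/31976) + 2035/(-414) = -2969/3997 + 2035*(-1/414) = -2969/3997 - 2035/414 = -9363061/1654758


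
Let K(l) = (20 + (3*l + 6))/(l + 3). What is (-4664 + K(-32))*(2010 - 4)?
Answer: -271183116/29 ≈ -9.3511e+6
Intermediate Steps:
K(l) = (26 + 3*l)/(3 + l) (K(l) = (20 + (6 + 3*l))/(3 + l) = (26 + 3*l)/(3 + l))
(-4664 + K(-32))*(2010 - 4) = (-4664 + (26 + 3*(-32))/(3 - 32))*(2010 - 4) = (-4664 + (26 - 96)/(-29))*2006 = (-4664 - 1/29*(-70))*2006 = (-4664 + 70/29)*2006 = -135186/29*2006 = -271183116/29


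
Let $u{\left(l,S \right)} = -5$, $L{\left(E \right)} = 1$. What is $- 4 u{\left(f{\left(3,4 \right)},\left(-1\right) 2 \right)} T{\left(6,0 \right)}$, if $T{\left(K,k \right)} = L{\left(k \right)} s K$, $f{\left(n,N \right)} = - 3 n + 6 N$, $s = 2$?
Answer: $240$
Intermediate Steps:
$T{\left(K,k \right)} = 2 K$ ($T{\left(K,k \right)} = 1 \cdot 2 K = 2 K$)
$- 4 u{\left(f{\left(3,4 \right)},\left(-1\right) 2 \right)} T{\left(6,0 \right)} = \left(-4\right) \left(-5\right) 2 \cdot 6 = 20 \cdot 12 = 240$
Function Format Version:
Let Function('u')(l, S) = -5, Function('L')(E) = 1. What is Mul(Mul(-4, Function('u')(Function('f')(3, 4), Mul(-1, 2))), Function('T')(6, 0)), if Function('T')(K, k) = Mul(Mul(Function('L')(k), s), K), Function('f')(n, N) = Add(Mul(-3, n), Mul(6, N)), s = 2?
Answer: 240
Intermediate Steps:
Function('T')(K, k) = Mul(2, K) (Function('T')(K, k) = Mul(Mul(1, 2), K) = Mul(2, K))
Mul(Mul(-4, Function('u')(Function('f')(3, 4), Mul(-1, 2))), Function('T')(6, 0)) = Mul(Mul(-4, -5), Mul(2, 6)) = Mul(20, 12) = 240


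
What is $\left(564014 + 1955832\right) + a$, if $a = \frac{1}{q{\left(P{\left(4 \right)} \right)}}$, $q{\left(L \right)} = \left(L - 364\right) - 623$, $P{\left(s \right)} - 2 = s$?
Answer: $\frac{2471968925}{981} \approx 2.5198 \cdot 10^{6}$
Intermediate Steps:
$P{\left(s \right)} = 2 + s$
$q{\left(L \right)} = -987 + L$ ($q{\left(L \right)} = \left(-364 + L\right) - 623 = -987 + L$)
$a = - \frac{1}{981}$ ($a = \frac{1}{-987 + \left(2 + 4\right)} = \frac{1}{-987 + 6} = \frac{1}{-981} = - \frac{1}{981} \approx -0.0010194$)
$\left(564014 + 1955832\right) + a = \left(564014 + 1955832\right) - \frac{1}{981} = 2519846 - \frac{1}{981} = \frac{2471968925}{981}$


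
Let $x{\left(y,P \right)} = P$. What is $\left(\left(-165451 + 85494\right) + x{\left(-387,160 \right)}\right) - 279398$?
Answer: $-359195$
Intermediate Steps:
$\left(\left(-165451 + 85494\right) + x{\left(-387,160 \right)}\right) - 279398 = \left(\left(-165451 + 85494\right) + 160\right) - 279398 = \left(-79957 + 160\right) - 279398 = -79797 - 279398 = -359195$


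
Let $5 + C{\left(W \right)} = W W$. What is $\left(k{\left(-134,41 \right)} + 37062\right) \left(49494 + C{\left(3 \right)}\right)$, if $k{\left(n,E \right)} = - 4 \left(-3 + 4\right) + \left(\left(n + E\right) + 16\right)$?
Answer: $1830485538$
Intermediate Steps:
$C{\left(W \right)} = -5 + W^{2}$ ($C{\left(W \right)} = -5 + W W = -5 + W^{2}$)
$k{\left(n,E \right)} = 12 + E + n$ ($k{\left(n,E \right)} = \left(-4\right) 1 + \left(\left(E + n\right) + 16\right) = -4 + \left(16 + E + n\right) = 12 + E + n$)
$\left(k{\left(-134,41 \right)} + 37062\right) \left(49494 + C{\left(3 \right)}\right) = \left(\left(12 + 41 - 134\right) + 37062\right) \left(49494 - \left(5 - 3^{2}\right)\right) = \left(-81 + 37062\right) \left(49494 + \left(-5 + 9\right)\right) = 36981 \left(49494 + 4\right) = 36981 \cdot 49498 = 1830485538$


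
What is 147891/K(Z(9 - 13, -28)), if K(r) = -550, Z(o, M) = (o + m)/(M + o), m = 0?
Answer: -147891/550 ≈ -268.89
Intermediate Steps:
Z(o, M) = o/(M + o) (Z(o, M) = (o + 0)/(M + o) = o/(M + o))
147891/K(Z(9 - 13, -28)) = 147891/(-550) = 147891*(-1/550) = -147891/550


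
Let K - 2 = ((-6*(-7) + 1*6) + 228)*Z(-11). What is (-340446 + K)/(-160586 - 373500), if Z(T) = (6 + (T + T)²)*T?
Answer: 914042/267043 ≈ 3.4228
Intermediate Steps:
Z(T) = T*(6 + 4*T²) (Z(T) = (6 + (2*T)²)*T = (6 + 4*T²)*T = T*(6 + 4*T²))
K = -1487638 (K = 2 + ((-6*(-7) + 1*6) + 228)*(4*(-11)³ + 6*(-11)) = 2 + ((42 + 6) + 228)*(4*(-1331) - 66) = 2 + (48 + 228)*(-5324 - 66) = 2 + 276*(-5390) = 2 - 1487640 = -1487638)
(-340446 + K)/(-160586 - 373500) = (-340446 - 1487638)/(-160586 - 373500) = -1828084/(-534086) = -1828084*(-1/534086) = 914042/267043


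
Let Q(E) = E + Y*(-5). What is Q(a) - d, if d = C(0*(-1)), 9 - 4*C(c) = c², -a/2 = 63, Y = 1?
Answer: -533/4 ≈ -133.25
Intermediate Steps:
a = -126 (a = -2*63 = -126)
Q(E) = -5 + E (Q(E) = E + 1*(-5) = E - 5 = -5 + E)
C(c) = 9/4 - c²/4
d = 9/4 (d = 9/4 - (0*(-1))²/4 = 9/4 - ¼*0² = 9/4 - ¼*0 = 9/4 + 0 = 9/4 ≈ 2.2500)
Q(a) - d = (-5 - 126) - 1*9/4 = -131 - 9/4 = -533/4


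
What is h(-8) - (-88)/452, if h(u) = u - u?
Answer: 22/113 ≈ 0.19469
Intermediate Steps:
h(u) = 0
h(-8) - (-88)/452 = 0 - (-88)/452 = 0 - 1*(-22/113) = 0 + 22/113 = 22/113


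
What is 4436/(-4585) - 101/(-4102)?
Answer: -2533341/2686810 ≈ -0.94288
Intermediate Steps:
4436/(-4585) - 101/(-4102) = 4436*(-1/4585) - 101*(-1/4102) = -4436/4585 + 101/4102 = -2533341/2686810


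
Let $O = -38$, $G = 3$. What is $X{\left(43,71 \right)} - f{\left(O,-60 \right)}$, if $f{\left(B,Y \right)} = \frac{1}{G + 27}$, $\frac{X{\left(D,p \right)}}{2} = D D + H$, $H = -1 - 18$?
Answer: $\frac{109799}{30} \approx 3660.0$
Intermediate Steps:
$H = -19$ ($H = -1 - 18 = -19$)
$X{\left(D,p \right)} = -38 + 2 D^{2}$ ($X{\left(D,p \right)} = 2 \left(D D - 19\right) = 2 \left(D^{2} - 19\right) = 2 \left(-19 + D^{2}\right) = -38 + 2 D^{2}$)
$f{\left(B,Y \right)} = \frac{1}{30}$ ($f{\left(B,Y \right)} = \frac{1}{3 + 27} = \frac{1}{30}$)
$X{\left(43,71 \right)} - f{\left(O,-60 \right)} = \left(-38 + 2 \cdot 43^{2}\right) - \frac{1}{30} = \left(-38 + 2 \cdot 1849\right) - \frac{1}{30} = \left(-38 + 3698\right) - \frac{1}{30} = 3660 - \frac{1}{30} = \frac{109799}{30}$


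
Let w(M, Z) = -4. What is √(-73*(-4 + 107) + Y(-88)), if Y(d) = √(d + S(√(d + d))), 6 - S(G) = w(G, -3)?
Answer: √(-7519 + I*√78) ≈ 0.0509 + 86.712*I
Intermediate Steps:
S(G) = 10 (S(G) = 6 - 1*(-4) = 6 + 4 = 10)
Y(d) = √(10 + d) (Y(d) = √(d + 10) = √(10 + d))
√(-73*(-4 + 107) + Y(-88)) = √(-73*(-4 + 107) + √(10 - 88)) = √(-73*103 + √(-78)) = √(-7519 + I*√78)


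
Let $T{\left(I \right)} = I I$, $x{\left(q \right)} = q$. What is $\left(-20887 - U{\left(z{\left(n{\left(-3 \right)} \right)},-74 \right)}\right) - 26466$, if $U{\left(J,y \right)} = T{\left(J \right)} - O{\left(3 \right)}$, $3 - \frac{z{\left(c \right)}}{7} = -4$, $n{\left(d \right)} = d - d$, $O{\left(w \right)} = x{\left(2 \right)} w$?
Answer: $-49748$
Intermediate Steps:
$O{\left(w \right)} = 2 w$
$n{\left(d \right)} = 0$
$z{\left(c \right)} = 49$ ($z{\left(c \right)} = 21 - -28 = 21 + 28 = 49$)
$T{\left(I \right)} = I^{2}$
$U{\left(J,y \right)} = -6 + J^{2}$ ($U{\left(J,y \right)} = J^{2} - 2 \cdot 3 = J^{2} - 6 = -6 + J^{2}$)
$\left(-20887 - U{\left(z{\left(n{\left(-3 \right)} \right)},-74 \right)}\right) - 26466 = \left(-20887 - \left(-6 + 49^{2}\right)\right) - 26466 = \left(-20887 - \left(-6 + 2401\right)\right) - 26466 = \left(-20887 - 2395\right) - 26466 = -23282 - 26466 = -49748$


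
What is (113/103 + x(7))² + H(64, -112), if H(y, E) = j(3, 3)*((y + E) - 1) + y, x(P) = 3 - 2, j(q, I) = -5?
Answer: 3324837/10609 ≈ 313.40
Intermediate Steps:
x(P) = 1
H(y, E) = 5 - 5*E - 4*y (H(y, E) = -5*((y + E) - 1) + y = -5*((E + y) - 1) + y = -5*(-1 + E + y) + y = (5 - 5*E - 5*y) + y = 5 - 5*E - 4*y)
(113/103 + x(7))² + H(64, -112) = (113/103 + 1)² + (5 - 5*(-112) - 4*64) = (113*(1/103) + 1)² + (5 + 560 - 256) = (113/103 + 1)² + 309 = (216/103)² + 309 = 46656/10609 + 309 = 3324837/10609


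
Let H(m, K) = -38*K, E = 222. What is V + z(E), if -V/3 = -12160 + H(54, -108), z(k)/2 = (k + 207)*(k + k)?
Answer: 405120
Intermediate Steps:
z(k) = 4*k*(207 + k) (z(k) = 2*((k + 207)*(k + k)) = 2*((207 + k)*(2*k)) = 2*(2*k*(207 + k)) = 4*k*(207 + k))
V = 24168 (V = -3*(-12160 - 38*(-108)) = -3*(-12160 + 4104) = -3*(-8056) = 24168)
V + z(E) = 24168 + 4*222*(207 + 222) = 24168 + 4*222*429 = 24168 + 380952 = 405120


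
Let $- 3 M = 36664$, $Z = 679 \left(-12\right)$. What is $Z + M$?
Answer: $- \frac{61108}{3} \approx -20369.0$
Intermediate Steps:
$Z = -8148$
$M = - \frac{36664}{3}$ ($M = \left(- \frac{1}{3}\right) 36664 = - \frac{36664}{3} \approx -12221.0$)
$Z + M = -8148 - \frac{36664}{3} = - \frac{61108}{3}$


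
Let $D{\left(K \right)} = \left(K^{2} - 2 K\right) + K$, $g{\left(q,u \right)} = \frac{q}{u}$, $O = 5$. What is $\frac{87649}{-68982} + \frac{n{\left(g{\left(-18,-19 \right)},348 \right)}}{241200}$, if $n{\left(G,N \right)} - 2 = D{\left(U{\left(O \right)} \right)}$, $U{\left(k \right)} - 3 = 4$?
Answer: $- \frac{880745983}{693269100} \approx -1.2704$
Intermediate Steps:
$U{\left(k \right)} = 7$ ($U{\left(k \right)} = 3 + 4 = 7$)
$D{\left(K \right)} = K^{2} - K$
$n{\left(G,N \right)} = 44$ ($n{\left(G,N \right)} = 2 + 7 \left(-1 + 7\right) = 2 + 7 \cdot 6 = 2 + 42 = 44$)
$\frac{87649}{-68982} + \frac{n{\left(g{\left(-18,-19 \right)},348 \right)}}{241200} = \frac{87649}{-68982} + \frac{44}{241200} = 87649 \left(- \frac{1}{68982}\right) + 44 \cdot \frac{1}{241200} = - \frac{87649}{68982} + \frac{11}{60300} = - \frac{880745983}{693269100}$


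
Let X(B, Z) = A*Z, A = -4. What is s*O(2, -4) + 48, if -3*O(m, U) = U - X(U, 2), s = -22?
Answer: 232/3 ≈ 77.333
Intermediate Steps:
X(B, Z) = -4*Z
O(m, U) = -8/3 - U/3 (O(m, U) = -(U - (-4)*2)/3 = -(U - 1*(-8))/3 = -(U + 8)/3 = -(8 + U)/3 = -8/3 - U/3)
s*O(2, -4) + 48 = -22*(-8/3 - ⅓*(-4)) + 48 = -22*(-8/3 + 4/3) + 48 = -22*(-4/3) + 48 = 88/3 + 48 = 232/3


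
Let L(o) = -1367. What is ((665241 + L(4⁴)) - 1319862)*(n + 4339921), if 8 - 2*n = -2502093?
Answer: -3667610212342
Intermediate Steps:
n = 2502101/2 (n = 4 - ½*(-2502093) = 4 + 2502093/2 = 2502101/2 ≈ 1.2511e+6)
((665241 + L(4⁴)) - 1319862)*(n + 4339921) = ((665241 - 1367) - 1319862)*(2502101/2 + 4339921) = (663874 - 1319862)*(11181943/2) = -655988*11181943/2 = -3667610212342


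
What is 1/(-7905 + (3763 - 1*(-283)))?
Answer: -1/3859 ≈ -0.00025913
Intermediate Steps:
1/(-7905 + (3763 - 1*(-283))) = 1/(-7905 + (3763 + 283)) = 1/(-7905 + 4046) = 1/(-3859) = -1/3859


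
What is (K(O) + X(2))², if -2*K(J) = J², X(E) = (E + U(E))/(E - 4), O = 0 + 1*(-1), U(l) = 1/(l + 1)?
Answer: 25/9 ≈ 2.7778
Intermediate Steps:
U(l) = 1/(1 + l)
O = -1 (O = 0 - 1 = -1)
X(E) = (E + 1/(1 + E))/(-4 + E) (X(E) = (E + 1/(1 + E))/(E - 4) = (E + 1/(1 + E))/(-4 + E))
K(J) = -J²/2
(K(O) + X(2))² = (-½*(-1)² + (1 + 2*(1 + 2))/((1 + 2)*(-4 + 2)))² = (-½*1 + (1 + 2*3)/(3*(-2)))² = (-½ + (⅓)*(-½)*(1 + 6))² = (-½ + (⅓)*(-½)*7)² = (-½ - 7/6)² = (-5/3)² = 25/9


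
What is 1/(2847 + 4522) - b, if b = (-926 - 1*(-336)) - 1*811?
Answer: 10323970/7369 ≈ 1401.0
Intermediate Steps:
b = -1401 (b = (-926 + 336) - 811 = -590 - 811 = -1401)
1/(2847 + 4522) - b = 1/(2847 + 4522) - 1*(-1401) = 1/7369 + 1401 = 10323970/7369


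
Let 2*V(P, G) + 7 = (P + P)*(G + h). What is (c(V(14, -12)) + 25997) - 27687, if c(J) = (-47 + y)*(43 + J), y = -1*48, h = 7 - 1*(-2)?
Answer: -2905/2 ≈ -1452.5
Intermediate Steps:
h = 9 (h = 7 + 2 = 9)
y = -48
V(P, G) = -7/2 + P*(9 + G) (V(P, G) = -7/2 + ((P + P)*(G + 9))/2 = -7/2 + ((2*P)*(9 + G))/2 = -7/2 + (2*P*(9 + G))/2 = -7/2 + P*(9 + G))
c(J) = -4085 - 95*J (c(J) = (-47 - 48)*(43 + J) = -95*(43 + J) = -4085 - 95*J)
(c(V(14, -12)) + 25997) - 27687 = ((-4085 - 95*(-7/2 + 9*14 - 12*14)) + 25997) - 27687 = ((-4085 - 95*(-7/2 + 126 - 168)) + 25997) - 27687 = ((-4085 - 95*(-91/2)) + 25997) - 27687 = ((-4085 + 8645/2) + 25997) - 27687 = (475/2 + 25997) - 27687 = 52469/2 - 27687 = -2905/2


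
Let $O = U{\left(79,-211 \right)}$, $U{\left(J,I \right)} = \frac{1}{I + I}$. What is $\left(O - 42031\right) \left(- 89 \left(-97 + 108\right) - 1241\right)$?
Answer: $\frac{19688162130}{211} \approx 9.3309 \cdot 10^{7}$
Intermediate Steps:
$U{\left(J,I \right)} = \frac{1}{2 I}$
$O = - \frac{1}{422}$ ($O = \frac{1}{2 \left(-211\right)} = \frac{1}{2} \left(- \frac{1}{211}\right) = - \frac{1}{422} \approx -0.0023697$)
$\left(O - 42031\right) \left(- 89 \left(-97 + 108\right) - 1241\right) = \left(- \frac{1}{422} - 42031\right) \left(- 89 \left(-97 + 108\right) - 1241\right) = - \frac{17737083 \left(\left(-89\right) 11 - 1241\right)}{422} = - \frac{17737083 \left(-979 - 1241\right)}{422} = \left(- \frac{17737083}{422}\right) \left(-2220\right) = \frac{19688162130}{211}$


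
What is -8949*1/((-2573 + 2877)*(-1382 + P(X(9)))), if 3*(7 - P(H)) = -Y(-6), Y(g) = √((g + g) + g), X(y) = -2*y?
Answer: 215875/10083344 + 157*I*√2/10083344 ≈ 0.021409 + 2.202e-5*I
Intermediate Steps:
Y(g) = √3*√g (Y(g) = √(2*g + g) = √(3*g) = √3*√g)
P(H) = 7 + I*√2 (P(H) = 7 - (-1)*√3*√(-6)/3 = 7 - (-1)*√3*(I*√6)/3 = 7 - (-1)*3*I*√2/3 = 7 - (-1)*I*√2 = 7 + I*√2)
-8949*1/((-2573 + 2877)*(-1382 + P(X(9)))) = -8949*1/((-2573 + 2877)*(-1382 + (7 + I*√2))) = -8949*1/(304*(-1375 + I*√2)) = -8949/(-418000 + 304*I*√2)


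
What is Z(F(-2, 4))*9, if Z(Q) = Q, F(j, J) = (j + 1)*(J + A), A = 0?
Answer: -36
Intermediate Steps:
F(j, J) = J*(1 + j) (F(j, J) = (j + 1)*(J + 0) = (1 + j)*J = J*(1 + j))
Z(F(-2, 4))*9 = (4*(1 - 2))*9 = (4*(-1))*9 = -4*9 = -36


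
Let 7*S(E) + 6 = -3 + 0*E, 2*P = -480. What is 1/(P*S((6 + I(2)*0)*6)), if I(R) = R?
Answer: 7/2160 ≈ 0.0032407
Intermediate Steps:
P = -240 (P = (½)*(-480) = -240)
S(E) = -9/7 (S(E) = -6/7 + (-3 + 0*E)/7 = -6/7 + (-3 + 0)/7 = -6/7 + (⅐)*(-3) = -6/7 - 3/7 = -9/7)
1/(P*S((6 + I(2)*0)*6)) = 1/(-240*(-9/7)) = 1/(2160/7) = 7/2160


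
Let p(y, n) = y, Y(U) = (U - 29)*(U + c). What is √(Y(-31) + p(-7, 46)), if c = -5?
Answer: √2153 ≈ 46.400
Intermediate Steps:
Y(U) = (-29 + U)*(-5 + U) (Y(U) = (U - 29)*(U - 5) = (-29 + U)*(-5 + U))
√(Y(-31) + p(-7, 46)) = √((145 + (-31)² - 34*(-31)) - 7) = √((145 + 961 + 1054) - 7) = √(2160 - 7) = √2153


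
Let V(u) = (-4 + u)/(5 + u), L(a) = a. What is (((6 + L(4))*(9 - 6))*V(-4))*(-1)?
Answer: 240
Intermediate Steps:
V(u) = (-4 + u)/(5 + u)
(((6 + L(4))*(9 - 6))*V(-4))*(-1) = (((6 + 4)*(9 - 6))*((-4 - 4)/(5 - 4)))*(-1) = ((10*3)*(-8/1))*(-1) = (30*(1*(-8)))*(-1) = (30*(-8))*(-1) = -240*(-1) = 240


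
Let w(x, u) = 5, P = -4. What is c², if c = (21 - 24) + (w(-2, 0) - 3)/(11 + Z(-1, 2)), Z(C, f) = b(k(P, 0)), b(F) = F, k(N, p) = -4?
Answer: 361/49 ≈ 7.3673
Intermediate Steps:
Z(C, f) = -4
c = -19/7 (c = (21 - 24) + (5 - 3)/(11 - 4) = -3 + 2/7 = -19/7 ≈ -2.7143)
c² = (-19/7)² = 361/49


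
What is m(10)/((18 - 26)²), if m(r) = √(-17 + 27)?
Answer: √10/64 ≈ 0.049411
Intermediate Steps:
m(r) = √10
m(10)/((18 - 26)²) = √10/((18 - 26)²) = √10/((-8)²) = √10/64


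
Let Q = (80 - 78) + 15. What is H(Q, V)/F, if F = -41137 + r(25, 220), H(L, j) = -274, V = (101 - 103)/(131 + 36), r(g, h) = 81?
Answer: 137/20528 ≈ 0.0066738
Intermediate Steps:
Q = 17 (Q = 2 + 15 = 17)
V = -2/167 ≈ -0.011976
F = -41056 (F = -41137 + 81 = -41056)
H(Q, V)/F = -274/(-41056) = -274*(-1/41056) = 137/20528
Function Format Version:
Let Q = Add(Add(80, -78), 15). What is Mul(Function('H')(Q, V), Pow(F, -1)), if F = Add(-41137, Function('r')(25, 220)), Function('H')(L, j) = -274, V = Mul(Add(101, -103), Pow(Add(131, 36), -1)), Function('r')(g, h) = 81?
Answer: Rational(137, 20528) ≈ 0.0066738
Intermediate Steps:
Q = 17 (Q = Add(2, 15) = 17)
V = Rational(-2, 167) (V = Mul(-2, Pow(167, -1)) = Mul(-2, Rational(1, 167)) = Rational(-2, 167) ≈ -0.011976)
F = -41056 (F = Add(-41137, 81) = -41056)
Mul(Function('H')(Q, V), Pow(F, -1)) = Mul(-274, Pow(-41056, -1)) = Mul(-274, Rational(-1, 41056)) = Rational(137, 20528)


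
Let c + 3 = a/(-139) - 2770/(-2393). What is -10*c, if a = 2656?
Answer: 69686590/332627 ≈ 209.50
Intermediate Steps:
c = -6968659/332627 (c = -3 + (2656/(-139) - 2770/(-2393)) = -3 + (2656*(-1/139) - 2770*(-1/2393)) = -3 + (-2656/139 + 2770/2393) = -3 - 5970778/332627 = -6968659/332627 ≈ -20.950)
-10*c = -10*(-6968659/332627) = 69686590/332627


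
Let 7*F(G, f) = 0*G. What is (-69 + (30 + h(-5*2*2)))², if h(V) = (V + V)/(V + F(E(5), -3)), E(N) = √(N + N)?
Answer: 1369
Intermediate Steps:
E(N) = √2*√N (E(N) = √(2*N) = √2*√N)
F(G, f) = 0 (F(G, f) = (0*G)/7 = (⅐)*0 = 0)
h(V) = 2 (h(V) = (V + V)/(V + 0) = (2*V)/V = 2)
(-69 + (30 + h(-5*2*2)))² = (-69 + (30 + 2))² = (-69 + 32)² = (-37)² = 1369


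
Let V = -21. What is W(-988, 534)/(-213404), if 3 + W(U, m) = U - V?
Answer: 485/106702 ≈ 0.0045454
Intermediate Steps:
W(U, m) = 18 + U (W(U, m) = -3 + (U - 1*(-21)) = -3 + (U + 21) = -3 + (21 + U) = 18 + U)
W(-988, 534)/(-213404) = (18 - 988)/(-213404) = -970*(-1/213404) = 485/106702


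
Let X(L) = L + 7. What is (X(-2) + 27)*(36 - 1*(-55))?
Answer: 2912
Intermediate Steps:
X(L) = 7 + L
(X(-2) + 27)*(36 - 1*(-55)) = ((7 - 2) + 27)*(36 - 1*(-55)) = (5 + 27)*(36 + 55) = 32*91 = 2912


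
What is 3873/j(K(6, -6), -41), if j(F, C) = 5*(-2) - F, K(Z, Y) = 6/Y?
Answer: -1291/3 ≈ -430.33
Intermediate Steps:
j(F, C) = -10 - F
3873/j(K(6, -6), -41) = 3873/(-10 - 6/(-6)) = 3873/(-10 - 6*(-1)/6) = 3873/(-10 - 1*(-1)) = 3873/(-10 + 1) = 3873/(-9) = 3873*(-1/9) = -1291/3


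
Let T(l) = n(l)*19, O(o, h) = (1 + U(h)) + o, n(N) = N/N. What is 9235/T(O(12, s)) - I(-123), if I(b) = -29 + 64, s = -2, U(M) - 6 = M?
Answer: 8570/19 ≈ 451.05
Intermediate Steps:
n(N) = 1
U(M) = 6 + M
O(o, h) = 7 + h + o (O(o, h) = (1 + (6 + h)) + o = (7 + h) + o = 7 + h + o)
I(b) = 35
T(l) = 19 (T(l) = 1*19 = 19)
9235/T(O(12, s)) - I(-123) = 9235/19 - 1*35 = 9235*(1/19) - 35 = 9235/19 - 35 = 8570/19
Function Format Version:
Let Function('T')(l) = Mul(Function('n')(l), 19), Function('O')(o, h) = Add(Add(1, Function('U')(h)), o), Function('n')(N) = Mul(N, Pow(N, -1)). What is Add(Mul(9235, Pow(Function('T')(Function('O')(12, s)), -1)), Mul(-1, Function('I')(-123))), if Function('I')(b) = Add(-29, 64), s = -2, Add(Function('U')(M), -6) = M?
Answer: Rational(8570, 19) ≈ 451.05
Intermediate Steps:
Function('n')(N) = 1
Function('U')(M) = Add(6, M)
Function('O')(o, h) = Add(7, h, o) (Function('O')(o, h) = Add(Add(1, Add(6, h)), o) = Add(Add(7, h), o) = Add(7, h, o))
Function('I')(b) = 35
Function('T')(l) = 19 (Function('T')(l) = Mul(1, 19) = 19)
Add(Mul(9235, Pow(Function('T')(Function('O')(12, s)), -1)), Mul(-1, Function('I')(-123))) = Add(Mul(9235, Pow(19, -1)), Mul(-1, 35)) = Add(Mul(9235, Rational(1, 19)), -35) = Add(Rational(9235, 19), -35) = Rational(8570, 19)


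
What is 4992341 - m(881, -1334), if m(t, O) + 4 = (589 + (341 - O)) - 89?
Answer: 4990170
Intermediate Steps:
m(t, O) = 837 - O (m(t, O) = -4 + ((589 + (341 - O)) - 89) = -4 + ((930 - O) - 89) = -4 + (841 - O) = 837 - O)
4992341 - m(881, -1334) = 4992341 - (837 - 1*(-1334)) = 4992341 - (837 + 1334) = 4992341 - 1*2171 = 4992341 - 2171 = 4990170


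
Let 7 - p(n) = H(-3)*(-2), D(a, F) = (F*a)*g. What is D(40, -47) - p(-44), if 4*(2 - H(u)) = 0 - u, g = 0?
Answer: -19/2 ≈ -9.5000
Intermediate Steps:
D(a, F) = 0 (D(a, F) = (F*a)*0 = 0)
H(u) = 2 + u/4 (H(u) = 2 - (0 - u)/4 = 2 - (-1)*u/4 = 2 + u/4)
p(n) = 19/2 (p(n) = 7 - (2 + (¼)*(-3))*(-2) = 7 - (2 - ¾)*(-2) = 7 - 5*(-2)/4 = 7 - 1*(-5/2) = 7 + 5/2 = 19/2)
D(40, -47) - p(-44) = 0 - 1*19/2 = 0 - 19/2 = -19/2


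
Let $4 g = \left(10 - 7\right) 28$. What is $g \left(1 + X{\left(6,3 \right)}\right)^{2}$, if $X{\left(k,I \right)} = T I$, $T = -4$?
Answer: $2541$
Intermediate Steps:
$X{\left(k,I \right)} = - 4 I$
$g = 21$ ($g = \frac{\left(10 - 7\right) 28}{4} = \frac{3 \cdot 28}{4} = \frac{1}{4} \cdot 84 = 21$)
$g \left(1 + X{\left(6,3 \right)}\right)^{2} = 21 \left(1 - 12\right)^{2} = 21 \left(-11\right)^{2} = 21 \cdot 121 = 2541$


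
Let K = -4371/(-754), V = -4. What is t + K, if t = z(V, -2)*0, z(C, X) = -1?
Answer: 4371/754 ≈ 5.7971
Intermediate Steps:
K = 4371/754 (K = -4371*(-1/754) = 4371/754 ≈ 5.7971)
t = 0 (t = -1*0 = 0)
t + K = 0 + 4371/754 = 4371/754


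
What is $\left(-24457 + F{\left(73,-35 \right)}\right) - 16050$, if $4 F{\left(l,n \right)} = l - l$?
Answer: $-40507$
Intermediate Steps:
$F{\left(l,n \right)} = 0$ ($F{\left(l,n \right)} = \frac{l - l}{4} = \frac{1}{4} \cdot 0 = 0$)
$\left(-24457 + F{\left(73,-35 \right)}\right) - 16050 = \left(-24457 + 0\right) - 16050 = -24457 - 16050 = -40507$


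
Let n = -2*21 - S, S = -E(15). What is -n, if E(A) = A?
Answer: 27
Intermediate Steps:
S = -15 (S = -1*15 = -15)
n = -27 (n = -2*21 - 1*(-15) = -42 + 15 = -27)
-n = -1*(-27) = 27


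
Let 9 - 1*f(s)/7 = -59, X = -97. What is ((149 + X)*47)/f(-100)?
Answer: 611/119 ≈ 5.1345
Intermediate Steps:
f(s) = 476 (f(s) = 63 - 7*(-59) = 63 + 413 = 476)
((149 + X)*47)/f(-100) = ((149 - 97)*47)/476 = (52*47)*(1/476) = 2444*(1/476) = 611/119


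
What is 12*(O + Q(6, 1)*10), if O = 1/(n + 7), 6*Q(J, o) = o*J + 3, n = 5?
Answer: 181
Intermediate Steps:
Q(J, o) = ½ + J*o/6 (Q(J, o) = (o*J + 3)/6 = (J*o + 3)/6 = (3 + J*o)/6 = ½ + J*o/6)
O = 1/12 (O = 1/(5 + 7) = 1/12 ≈ 0.083333)
12*(O + Q(6, 1)*10) = 12*(1/12 + (½ + (⅙)*6*1)*10) = 12*(1/12 + (½ + 1)*10) = 12*(1/12 + (3/2)*10) = 12*(1/12 + 15) = 12*(181/12) = 181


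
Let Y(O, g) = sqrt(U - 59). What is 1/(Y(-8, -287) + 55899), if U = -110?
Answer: 55899/3124698370 - 13*I/3124698370 ≈ 1.7889e-5 - 4.1604e-9*I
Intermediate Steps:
Y(O, g) = 13*I (Y(O, g) = sqrt(-110 - 59) = sqrt(-169) = 13*I)
1/(Y(-8, -287) + 55899) = 1/(13*I + 55899) = 1/(55899 + 13*I) = (55899 - 13*I)/3124698370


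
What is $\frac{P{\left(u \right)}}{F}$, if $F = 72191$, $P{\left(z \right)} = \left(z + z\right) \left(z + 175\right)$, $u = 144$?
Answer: $\frac{91872}{72191} \approx 1.2726$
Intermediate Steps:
$P{\left(z \right)} = 2 z \left(175 + z\right)$
$\frac{P{\left(u \right)}}{F} = \frac{2 \cdot 144 \left(175 + 144\right)}{72191} = 2 \cdot 144 \cdot 319 \cdot \frac{1}{72191} = 91872 \cdot \frac{1}{72191} = \frac{91872}{72191}$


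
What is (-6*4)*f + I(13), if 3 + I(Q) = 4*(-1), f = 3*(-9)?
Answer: 641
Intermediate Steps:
f = -27
I(Q) = -7 (I(Q) = -3 + 4*(-1) = -3 - 4 = -7)
(-6*4)*f + I(13) = -6*4*(-27) - 7 = -24*(-27) - 7 = 648 - 7 = 641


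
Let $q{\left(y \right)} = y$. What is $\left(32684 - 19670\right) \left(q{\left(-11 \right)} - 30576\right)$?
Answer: $-398059218$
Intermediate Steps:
$\left(32684 - 19670\right) \left(q{\left(-11 \right)} - 30576\right) = \left(32684 - 19670\right) \left(-11 - 30576\right) = 13014 \left(-30587\right) = -398059218$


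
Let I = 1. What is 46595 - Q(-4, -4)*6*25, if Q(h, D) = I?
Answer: 46445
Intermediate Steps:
Q(h, D) = 1
46595 - Q(-4, -4)*6*25 = 46595 - 1*6*25 = 46595 - 6*25 = 46595 - 1*150 = 46595 - 150 = 46445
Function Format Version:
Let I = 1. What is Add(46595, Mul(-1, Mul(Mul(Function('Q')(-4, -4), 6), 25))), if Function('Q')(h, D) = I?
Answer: 46445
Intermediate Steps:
Function('Q')(h, D) = 1
Add(46595, Mul(-1, Mul(Mul(Function('Q')(-4, -4), 6), 25))) = Add(46595, Mul(-1, Mul(Mul(1, 6), 25))) = Add(46595, Mul(-1, Mul(6, 25))) = Add(46595, Mul(-1, 150)) = Add(46595, -150) = 46445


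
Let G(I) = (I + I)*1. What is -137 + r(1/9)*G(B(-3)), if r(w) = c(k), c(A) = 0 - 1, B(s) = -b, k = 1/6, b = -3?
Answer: -143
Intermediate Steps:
k = ⅙ ≈ 0.16667
B(s) = 3 (B(s) = -1*(-3) = 3)
G(I) = 2*I (G(I) = (2*I)*1 = 2*I)
c(A) = -1
r(w) = -1
-137 + r(1/9)*G(B(-3)) = -137 - 2*3 = -137 - 1*6 = -137 - 6 = -143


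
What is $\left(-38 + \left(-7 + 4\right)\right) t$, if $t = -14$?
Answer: $574$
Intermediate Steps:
$\left(-38 + \left(-7 + 4\right)\right) t = \left(-38 + \left(-7 + 4\right)\right) \left(-14\right) = \left(-38 - 3\right) \left(-14\right) = \left(-41\right) \left(-14\right) = 574$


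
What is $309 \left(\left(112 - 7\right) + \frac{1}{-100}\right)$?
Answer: $\frac{3244191}{100} \approx 32442.0$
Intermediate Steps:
$309 \left(\left(112 - 7\right) + \frac{1}{-100}\right) = 309 \left(105 - \frac{1}{100}\right) = 309 \cdot \frac{10499}{100} = \frac{3244191}{100}$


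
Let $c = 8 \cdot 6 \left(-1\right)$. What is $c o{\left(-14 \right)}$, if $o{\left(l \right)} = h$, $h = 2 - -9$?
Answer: $-528$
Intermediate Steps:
$h = 11$ ($h = 2 + 9 = 11$)
$o{\left(l \right)} = 11$
$c = -48$ ($c = 48 \left(-1\right) = -48$)
$c o{\left(-14 \right)} = \left(-48\right) 11 = -528$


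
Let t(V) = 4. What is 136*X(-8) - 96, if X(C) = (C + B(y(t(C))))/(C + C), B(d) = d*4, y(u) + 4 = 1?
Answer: 74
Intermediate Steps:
y(u) = -3 (y(u) = -4 + 1 = -3)
B(d) = 4*d
X(C) = (-12 + C)/(2*C) (X(C) = (C + 4*(-3))/(C + C) = (C - 12)/((2*C)) = (-12 + C)*(1/(2*C)) = (-12 + C)/(2*C))
136*X(-8) - 96 = 136*((½)*(-12 - 8)/(-8)) - 96 = 136*((½)*(-⅛)*(-20)) - 96 = 136*(5/4) - 96 = 170 - 96 = 74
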